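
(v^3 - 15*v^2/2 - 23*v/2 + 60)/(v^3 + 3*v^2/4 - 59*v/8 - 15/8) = 4*(v - 8)/(4*v + 1)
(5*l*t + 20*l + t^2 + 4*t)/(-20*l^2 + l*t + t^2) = (t + 4)/(-4*l + t)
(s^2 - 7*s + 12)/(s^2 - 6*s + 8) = (s - 3)/(s - 2)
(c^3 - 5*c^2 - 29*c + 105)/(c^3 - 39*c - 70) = (c - 3)/(c + 2)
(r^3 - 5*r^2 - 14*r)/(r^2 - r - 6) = r*(r - 7)/(r - 3)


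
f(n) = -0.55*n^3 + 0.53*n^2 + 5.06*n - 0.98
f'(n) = -1.65*n^2 + 1.06*n + 5.06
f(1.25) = 5.10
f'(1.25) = 3.81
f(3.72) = -3.14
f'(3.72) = -13.83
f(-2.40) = -2.47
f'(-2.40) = -6.99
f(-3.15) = 5.53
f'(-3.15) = -14.65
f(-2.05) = -4.39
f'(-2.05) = -4.05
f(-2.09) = -4.22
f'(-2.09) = -4.36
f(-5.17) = 63.03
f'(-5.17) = -44.52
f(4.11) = -9.42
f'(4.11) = -18.46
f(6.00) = -70.34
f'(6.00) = -47.98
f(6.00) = -70.34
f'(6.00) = -47.98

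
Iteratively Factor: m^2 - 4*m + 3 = (m - 1)*(m - 3)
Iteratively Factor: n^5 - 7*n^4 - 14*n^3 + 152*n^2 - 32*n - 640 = (n - 5)*(n^4 - 2*n^3 - 24*n^2 + 32*n + 128) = (n - 5)*(n - 4)*(n^3 + 2*n^2 - 16*n - 32) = (n - 5)*(n - 4)*(n + 2)*(n^2 - 16) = (n - 5)*(n - 4)*(n + 2)*(n + 4)*(n - 4)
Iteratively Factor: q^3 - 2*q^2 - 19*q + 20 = (q - 1)*(q^2 - q - 20) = (q - 1)*(q + 4)*(q - 5)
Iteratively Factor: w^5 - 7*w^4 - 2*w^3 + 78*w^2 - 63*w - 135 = (w - 5)*(w^4 - 2*w^3 - 12*w^2 + 18*w + 27) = (w - 5)*(w + 1)*(w^3 - 3*w^2 - 9*w + 27) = (w - 5)*(w + 1)*(w + 3)*(w^2 - 6*w + 9) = (w - 5)*(w - 3)*(w + 1)*(w + 3)*(w - 3)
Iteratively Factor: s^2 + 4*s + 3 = (s + 3)*(s + 1)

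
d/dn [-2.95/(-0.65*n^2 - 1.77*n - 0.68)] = (-3.835*n - 5.2215)/(0.65*n^2 + 1.77*n + 0.68)^2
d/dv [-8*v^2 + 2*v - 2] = 2 - 16*v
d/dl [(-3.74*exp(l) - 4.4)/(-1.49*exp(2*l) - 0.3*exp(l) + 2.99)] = (-(2.98*exp(l) + 0.3)*(3.74*exp(l) + 4.4) + 5.5726*exp(2*l) + 1.122*exp(l) - 11.1826)*exp(l)/(1.49*exp(2*l) + 0.3*exp(l) - 2.99)^2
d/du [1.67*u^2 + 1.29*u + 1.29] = 3.34*u + 1.29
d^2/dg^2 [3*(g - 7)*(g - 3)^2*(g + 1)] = 36*g^2 - 216*g + 228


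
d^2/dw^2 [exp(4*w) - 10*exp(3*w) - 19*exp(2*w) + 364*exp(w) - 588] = (16*exp(3*w) - 90*exp(2*w) - 76*exp(w) + 364)*exp(w)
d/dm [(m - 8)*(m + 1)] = 2*m - 7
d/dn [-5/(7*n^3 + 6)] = 105*n^2/(7*n^3 + 6)^2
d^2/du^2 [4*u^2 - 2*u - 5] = 8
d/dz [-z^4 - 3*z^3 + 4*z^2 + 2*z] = -4*z^3 - 9*z^2 + 8*z + 2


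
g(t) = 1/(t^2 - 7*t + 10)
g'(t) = (7 - 2*t)/(t^2 - 7*t + 10)^2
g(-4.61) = 0.02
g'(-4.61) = 0.00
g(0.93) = 0.23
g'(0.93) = 0.27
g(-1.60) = 0.04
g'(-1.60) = 0.02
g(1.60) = 0.74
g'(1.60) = 2.05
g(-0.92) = 0.06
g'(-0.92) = 0.03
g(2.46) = -0.86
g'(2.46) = 1.52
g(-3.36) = 0.02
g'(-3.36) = 0.01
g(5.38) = 0.78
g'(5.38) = -2.28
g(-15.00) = 0.00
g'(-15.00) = 0.00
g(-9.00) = 0.01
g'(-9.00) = 0.00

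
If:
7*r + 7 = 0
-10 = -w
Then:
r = -1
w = 10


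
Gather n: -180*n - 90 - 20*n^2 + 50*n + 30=-20*n^2 - 130*n - 60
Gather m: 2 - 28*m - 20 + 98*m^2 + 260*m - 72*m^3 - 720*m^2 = -72*m^3 - 622*m^2 + 232*m - 18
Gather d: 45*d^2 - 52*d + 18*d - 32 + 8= 45*d^2 - 34*d - 24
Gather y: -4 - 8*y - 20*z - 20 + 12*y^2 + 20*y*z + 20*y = 12*y^2 + y*(20*z + 12) - 20*z - 24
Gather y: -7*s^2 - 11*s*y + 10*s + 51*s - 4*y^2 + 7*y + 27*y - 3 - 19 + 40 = -7*s^2 + 61*s - 4*y^2 + y*(34 - 11*s) + 18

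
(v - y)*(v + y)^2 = v^3 + v^2*y - v*y^2 - y^3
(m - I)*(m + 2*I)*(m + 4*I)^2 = m^4 + 9*I*m^3 - 22*m^2 - 32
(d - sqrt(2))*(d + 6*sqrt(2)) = d^2 + 5*sqrt(2)*d - 12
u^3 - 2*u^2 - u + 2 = (u - 2)*(u - 1)*(u + 1)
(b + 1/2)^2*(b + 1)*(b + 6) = b^4 + 8*b^3 + 53*b^2/4 + 31*b/4 + 3/2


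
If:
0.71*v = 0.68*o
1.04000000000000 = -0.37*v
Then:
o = -2.93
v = -2.81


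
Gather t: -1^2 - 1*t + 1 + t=0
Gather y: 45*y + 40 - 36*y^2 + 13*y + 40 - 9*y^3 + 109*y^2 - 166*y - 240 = -9*y^3 + 73*y^2 - 108*y - 160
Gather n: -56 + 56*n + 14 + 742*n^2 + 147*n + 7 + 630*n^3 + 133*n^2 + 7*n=630*n^3 + 875*n^2 + 210*n - 35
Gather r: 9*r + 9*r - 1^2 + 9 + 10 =18*r + 18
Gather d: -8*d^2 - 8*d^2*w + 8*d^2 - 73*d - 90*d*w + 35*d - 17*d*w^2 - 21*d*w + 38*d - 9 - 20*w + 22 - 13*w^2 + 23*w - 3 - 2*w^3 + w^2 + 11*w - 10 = -8*d^2*w + d*(-17*w^2 - 111*w) - 2*w^3 - 12*w^2 + 14*w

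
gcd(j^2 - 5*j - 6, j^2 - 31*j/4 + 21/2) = j - 6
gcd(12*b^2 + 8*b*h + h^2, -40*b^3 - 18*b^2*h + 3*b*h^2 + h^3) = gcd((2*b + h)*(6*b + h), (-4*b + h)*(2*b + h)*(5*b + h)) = 2*b + h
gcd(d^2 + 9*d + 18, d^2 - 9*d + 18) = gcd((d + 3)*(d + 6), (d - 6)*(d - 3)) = 1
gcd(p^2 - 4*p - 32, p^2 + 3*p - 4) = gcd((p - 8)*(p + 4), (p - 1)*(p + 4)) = p + 4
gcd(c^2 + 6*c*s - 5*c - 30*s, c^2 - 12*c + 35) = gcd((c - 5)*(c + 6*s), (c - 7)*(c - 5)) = c - 5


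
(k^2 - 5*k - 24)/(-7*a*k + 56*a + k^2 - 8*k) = (-k - 3)/(7*a - k)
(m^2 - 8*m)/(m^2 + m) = (m - 8)/(m + 1)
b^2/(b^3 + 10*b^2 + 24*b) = b/(b^2 + 10*b + 24)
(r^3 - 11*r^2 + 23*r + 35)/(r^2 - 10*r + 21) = (r^2 - 4*r - 5)/(r - 3)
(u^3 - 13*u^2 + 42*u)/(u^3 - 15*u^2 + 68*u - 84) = u/(u - 2)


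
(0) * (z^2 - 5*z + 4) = 0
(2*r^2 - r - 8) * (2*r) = 4*r^3 - 2*r^2 - 16*r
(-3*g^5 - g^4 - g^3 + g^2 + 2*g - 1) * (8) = -24*g^5 - 8*g^4 - 8*g^3 + 8*g^2 + 16*g - 8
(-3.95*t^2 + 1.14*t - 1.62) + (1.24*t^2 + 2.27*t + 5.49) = -2.71*t^2 + 3.41*t + 3.87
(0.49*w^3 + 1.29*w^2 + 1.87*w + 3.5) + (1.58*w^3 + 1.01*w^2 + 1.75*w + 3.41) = 2.07*w^3 + 2.3*w^2 + 3.62*w + 6.91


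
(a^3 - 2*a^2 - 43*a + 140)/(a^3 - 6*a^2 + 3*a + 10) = (a^2 + 3*a - 28)/(a^2 - a - 2)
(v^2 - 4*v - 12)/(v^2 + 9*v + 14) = (v - 6)/(v + 7)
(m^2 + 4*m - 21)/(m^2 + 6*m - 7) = (m - 3)/(m - 1)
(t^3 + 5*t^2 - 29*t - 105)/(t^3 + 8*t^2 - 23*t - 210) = (t + 3)/(t + 6)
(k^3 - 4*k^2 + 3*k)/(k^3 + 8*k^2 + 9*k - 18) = k*(k - 3)/(k^2 + 9*k + 18)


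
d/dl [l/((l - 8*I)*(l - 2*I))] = (-l^2 - 16)/(l^4 - 20*I*l^3 - 132*l^2 + 320*I*l + 256)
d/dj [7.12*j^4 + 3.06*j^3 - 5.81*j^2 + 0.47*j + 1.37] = 28.48*j^3 + 9.18*j^2 - 11.62*j + 0.47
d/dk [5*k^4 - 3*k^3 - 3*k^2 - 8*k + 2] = 20*k^3 - 9*k^2 - 6*k - 8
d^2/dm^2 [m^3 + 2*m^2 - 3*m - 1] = 6*m + 4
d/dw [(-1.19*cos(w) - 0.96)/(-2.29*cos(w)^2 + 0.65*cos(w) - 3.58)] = (2.7251*cos(w)^2 + 4.3968*cos(w) - 4.8842)*sin(w)/(5.2441*cos(w)^4 - 2.977*cos(w)^3 + 16.8189*cos(w)^2 - 4.654*cos(w) + 12.8164)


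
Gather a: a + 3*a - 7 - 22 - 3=4*a - 32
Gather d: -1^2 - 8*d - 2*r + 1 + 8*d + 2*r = 0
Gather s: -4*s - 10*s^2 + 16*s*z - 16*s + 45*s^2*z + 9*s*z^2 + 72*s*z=s^2*(45*z - 10) + s*(9*z^2 + 88*z - 20)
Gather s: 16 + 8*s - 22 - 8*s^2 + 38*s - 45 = -8*s^2 + 46*s - 51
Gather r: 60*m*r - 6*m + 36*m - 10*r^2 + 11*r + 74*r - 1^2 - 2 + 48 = 30*m - 10*r^2 + r*(60*m + 85) + 45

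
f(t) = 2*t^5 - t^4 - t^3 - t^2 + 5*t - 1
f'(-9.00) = 68306.00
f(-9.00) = -124057.00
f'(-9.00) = 68306.00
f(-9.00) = -124057.00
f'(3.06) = 732.95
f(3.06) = 425.19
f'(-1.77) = 119.47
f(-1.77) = -52.00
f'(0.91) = 4.54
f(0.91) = 2.53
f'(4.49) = 3637.76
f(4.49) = 3154.08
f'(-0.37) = 5.72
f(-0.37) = -2.97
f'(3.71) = 1646.53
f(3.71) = 1168.99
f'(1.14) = 9.78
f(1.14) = 4.08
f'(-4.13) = 3153.25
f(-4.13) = -2662.35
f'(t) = 10*t^4 - 4*t^3 - 3*t^2 - 2*t + 5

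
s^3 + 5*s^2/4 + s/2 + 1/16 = (s + 1/4)*(s + 1/2)^2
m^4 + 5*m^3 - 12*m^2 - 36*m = m*(m - 3)*(m + 2)*(m + 6)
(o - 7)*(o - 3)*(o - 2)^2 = o^4 - 14*o^3 + 65*o^2 - 124*o + 84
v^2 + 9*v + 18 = (v + 3)*(v + 6)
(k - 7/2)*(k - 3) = k^2 - 13*k/2 + 21/2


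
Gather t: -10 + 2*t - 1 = 2*t - 11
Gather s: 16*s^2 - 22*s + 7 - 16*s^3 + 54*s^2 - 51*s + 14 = -16*s^3 + 70*s^2 - 73*s + 21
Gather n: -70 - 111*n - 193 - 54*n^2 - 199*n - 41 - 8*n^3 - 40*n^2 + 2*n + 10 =-8*n^3 - 94*n^2 - 308*n - 294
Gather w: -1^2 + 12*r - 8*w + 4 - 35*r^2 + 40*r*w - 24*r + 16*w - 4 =-35*r^2 - 12*r + w*(40*r + 8) - 1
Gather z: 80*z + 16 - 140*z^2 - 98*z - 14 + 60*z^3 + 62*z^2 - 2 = 60*z^3 - 78*z^2 - 18*z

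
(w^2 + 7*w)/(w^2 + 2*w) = (w + 7)/(w + 2)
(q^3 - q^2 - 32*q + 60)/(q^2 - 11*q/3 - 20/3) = 3*(q^2 + 4*q - 12)/(3*q + 4)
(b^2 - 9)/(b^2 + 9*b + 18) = (b - 3)/(b + 6)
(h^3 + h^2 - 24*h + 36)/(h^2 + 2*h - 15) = (h^2 + 4*h - 12)/(h + 5)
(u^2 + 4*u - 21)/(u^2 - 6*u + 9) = (u + 7)/(u - 3)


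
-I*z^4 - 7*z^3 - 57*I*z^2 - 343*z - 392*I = (z - 8*I)*(z - 7*I)*(z + 7*I)*(-I*z + 1)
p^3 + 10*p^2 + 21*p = p*(p + 3)*(p + 7)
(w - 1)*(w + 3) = w^2 + 2*w - 3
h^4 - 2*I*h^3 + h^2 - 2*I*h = h*(h - 2*I)*(h - I)*(h + I)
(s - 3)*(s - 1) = s^2 - 4*s + 3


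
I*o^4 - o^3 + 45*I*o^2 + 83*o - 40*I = (o - 5*I)*(o - I)*(o + 8*I)*(I*o + 1)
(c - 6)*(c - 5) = c^2 - 11*c + 30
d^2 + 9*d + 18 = (d + 3)*(d + 6)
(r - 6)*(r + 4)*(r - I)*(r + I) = r^4 - 2*r^3 - 23*r^2 - 2*r - 24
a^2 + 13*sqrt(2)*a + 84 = (a + 6*sqrt(2))*(a + 7*sqrt(2))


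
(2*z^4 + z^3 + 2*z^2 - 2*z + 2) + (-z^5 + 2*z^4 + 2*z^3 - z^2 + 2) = -z^5 + 4*z^4 + 3*z^3 + z^2 - 2*z + 4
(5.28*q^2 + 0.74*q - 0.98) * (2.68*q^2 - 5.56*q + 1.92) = 14.1504*q^4 - 27.3736*q^3 + 3.3968*q^2 + 6.8696*q - 1.8816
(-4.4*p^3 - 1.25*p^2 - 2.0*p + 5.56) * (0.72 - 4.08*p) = 17.952*p^4 + 1.932*p^3 + 7.26*p^2 - 24.1248*p + 4.0032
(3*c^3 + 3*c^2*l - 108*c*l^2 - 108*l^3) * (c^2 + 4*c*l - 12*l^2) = 3*c^5 + 15*c^4*l - 132*c^3*l^2 - 576*c^2*l^3 + 864*c*l^4 + 1296*l^5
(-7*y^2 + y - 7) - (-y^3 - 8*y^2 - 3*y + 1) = y^3 + y^2 + 4*y - 8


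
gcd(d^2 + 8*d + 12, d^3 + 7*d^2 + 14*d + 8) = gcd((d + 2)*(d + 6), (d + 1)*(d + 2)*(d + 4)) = d + 2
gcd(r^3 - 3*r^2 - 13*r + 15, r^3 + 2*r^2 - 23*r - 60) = r^2 - 2*r - 15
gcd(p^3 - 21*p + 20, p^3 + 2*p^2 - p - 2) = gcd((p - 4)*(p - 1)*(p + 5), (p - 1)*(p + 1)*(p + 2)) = p - 1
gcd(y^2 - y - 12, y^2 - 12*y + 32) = y - 4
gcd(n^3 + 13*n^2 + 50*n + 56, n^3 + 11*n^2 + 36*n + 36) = n + 2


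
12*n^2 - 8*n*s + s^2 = (-6*n + s)*(-2*n + s)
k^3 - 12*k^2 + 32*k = k*(k - 8)*(k - 4)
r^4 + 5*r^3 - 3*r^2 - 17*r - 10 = (r - 2)*(r + 1)^2*(r + 5)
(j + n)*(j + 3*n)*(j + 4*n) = j^3 + 8*j^2*n + 19*j*n^2 + 12*n^3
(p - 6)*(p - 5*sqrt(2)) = p^2 - 5*sqrt(2)*p - 6*p + 30*sqrt(2)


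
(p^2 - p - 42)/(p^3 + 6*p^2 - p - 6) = (p - 7)/(p^2 - 1)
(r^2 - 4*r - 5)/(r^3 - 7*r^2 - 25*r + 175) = (r + 1)/(r^2 - 2*r - 35)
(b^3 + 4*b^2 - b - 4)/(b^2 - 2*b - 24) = (b^2 - 1)/(b - 6)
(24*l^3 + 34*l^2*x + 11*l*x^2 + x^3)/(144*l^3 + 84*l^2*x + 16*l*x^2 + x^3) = (l + x)/(6*l + x)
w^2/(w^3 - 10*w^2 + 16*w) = w/(w^2 - 10*w + 16)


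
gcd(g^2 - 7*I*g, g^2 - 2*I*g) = g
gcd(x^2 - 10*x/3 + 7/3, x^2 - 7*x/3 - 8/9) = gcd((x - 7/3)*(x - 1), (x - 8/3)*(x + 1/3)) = 1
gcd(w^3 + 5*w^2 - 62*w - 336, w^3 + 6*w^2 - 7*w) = w + 7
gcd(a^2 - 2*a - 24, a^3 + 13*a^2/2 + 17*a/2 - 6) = a + 4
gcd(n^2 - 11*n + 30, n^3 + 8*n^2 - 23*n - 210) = n - 5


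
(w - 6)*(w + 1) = w^2 - 5*w - 6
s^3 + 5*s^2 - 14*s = s*(s - 2)*(s + 7)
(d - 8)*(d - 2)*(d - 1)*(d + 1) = d^4 - 10*d^3 + 15*d^2 + 10*d - 16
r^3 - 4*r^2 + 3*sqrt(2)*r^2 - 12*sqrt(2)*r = r*(r - 4)*(r + 3*sqrt(2))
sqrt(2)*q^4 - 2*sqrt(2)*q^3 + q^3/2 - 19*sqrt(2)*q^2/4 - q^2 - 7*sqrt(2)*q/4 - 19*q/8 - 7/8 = (q - 7/2)*(q + 1/2)*(q + 1)*(sqrt(2)*q + 1/2)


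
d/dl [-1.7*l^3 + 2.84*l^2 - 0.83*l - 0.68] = -5.1*l^2 + 5.68*l - 0.83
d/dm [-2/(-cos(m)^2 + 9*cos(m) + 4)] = 2*(2*cos(m) - 9)*sin(m)/(sin(m)^2 + 9*cos(m) + 3)^2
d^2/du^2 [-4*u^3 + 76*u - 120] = -24*u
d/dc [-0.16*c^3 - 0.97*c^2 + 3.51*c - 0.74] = -0.48*c^2 - 1.94*c + 3.51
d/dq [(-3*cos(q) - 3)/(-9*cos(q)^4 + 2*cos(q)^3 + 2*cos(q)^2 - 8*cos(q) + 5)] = 12*(27*cos(q)^4 + 32*cos(q)^3 - 8*cos(q)^2 - 4*cos(q) + 13)*sin(q)/(-18*sin(q)^4 + 32*sin(q)^2 - 13*cos(q) + cos(3*q) - 4)^2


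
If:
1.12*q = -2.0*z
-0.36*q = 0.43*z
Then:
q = 0.00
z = 0.00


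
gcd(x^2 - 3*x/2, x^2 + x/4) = x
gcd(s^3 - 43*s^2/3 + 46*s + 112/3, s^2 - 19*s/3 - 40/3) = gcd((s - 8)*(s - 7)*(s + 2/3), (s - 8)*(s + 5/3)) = s - 8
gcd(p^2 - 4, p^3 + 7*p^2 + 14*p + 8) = p + 2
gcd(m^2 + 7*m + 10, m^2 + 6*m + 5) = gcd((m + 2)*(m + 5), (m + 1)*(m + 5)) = m + 5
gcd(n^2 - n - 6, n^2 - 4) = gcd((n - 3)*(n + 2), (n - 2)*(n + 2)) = n + 2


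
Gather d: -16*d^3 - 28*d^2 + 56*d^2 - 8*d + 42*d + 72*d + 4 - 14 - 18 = -16*d^3 + 28*d^2 + 106*d - 28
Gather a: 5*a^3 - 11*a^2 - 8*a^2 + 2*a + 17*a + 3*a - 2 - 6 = 5*a^3 - 19*a^2 + 22*a - 8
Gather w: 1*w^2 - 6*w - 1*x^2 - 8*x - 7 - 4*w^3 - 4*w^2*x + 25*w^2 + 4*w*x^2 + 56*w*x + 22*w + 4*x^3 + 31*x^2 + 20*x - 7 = -4*w^3 + w^2*(26 - 4*x) + w*(4*x^2 + 56*x + 16) + 4*x^3 + 30*x^2 + 12*x - 14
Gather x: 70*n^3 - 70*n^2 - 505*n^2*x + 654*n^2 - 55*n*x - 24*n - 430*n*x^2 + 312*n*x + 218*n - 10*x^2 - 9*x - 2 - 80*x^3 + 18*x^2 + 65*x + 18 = 70*n^3 + 584*n^2 + 194*n - 80*x^3 + x^2*(8 - 430*n) + x*(-505*n^2 + 257*n + 56) + 16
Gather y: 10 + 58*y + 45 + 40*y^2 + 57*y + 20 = 40*y^2 + 115*y + 75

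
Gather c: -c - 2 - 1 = -c - 3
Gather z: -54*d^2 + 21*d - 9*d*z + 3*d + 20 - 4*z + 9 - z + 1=-54*d^2 + 24*d + z*(-9*d - 5) + 30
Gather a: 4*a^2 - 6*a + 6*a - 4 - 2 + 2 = 4*a^2 - 4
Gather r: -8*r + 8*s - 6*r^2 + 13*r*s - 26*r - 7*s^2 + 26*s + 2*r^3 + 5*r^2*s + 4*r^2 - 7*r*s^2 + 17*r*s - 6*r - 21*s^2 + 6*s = 2*r^3 + r^2*(5*s - 2) + r*(-7*s^2 + 30*s - 40) - 28*s^2 + 40*s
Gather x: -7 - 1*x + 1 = -x - 6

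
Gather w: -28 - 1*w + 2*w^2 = 2*w^2 - w - 28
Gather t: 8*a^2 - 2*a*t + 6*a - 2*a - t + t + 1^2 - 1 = 8*a^2 - 2*a*t + 4*a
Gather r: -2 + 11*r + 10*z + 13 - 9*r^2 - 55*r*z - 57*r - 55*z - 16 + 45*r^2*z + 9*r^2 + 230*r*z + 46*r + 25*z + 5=45*r^2*z + 175*r*z - 20*z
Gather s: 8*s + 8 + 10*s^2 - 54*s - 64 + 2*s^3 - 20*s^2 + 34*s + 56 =2*s^3 - 10*s^2 - 12*s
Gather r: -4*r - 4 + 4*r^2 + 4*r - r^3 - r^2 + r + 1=-r^3 + 3*r^2 + r - 3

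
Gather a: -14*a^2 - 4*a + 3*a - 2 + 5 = -14*a^2 - a + 3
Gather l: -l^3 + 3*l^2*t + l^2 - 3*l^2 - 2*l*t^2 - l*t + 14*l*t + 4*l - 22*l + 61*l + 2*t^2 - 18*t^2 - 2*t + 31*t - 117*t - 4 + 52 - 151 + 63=-l^3 + l^2*(3*t - 2) + l*(-2*t^2 + 13*t + 43) - 16*t^2 - 88*t - 40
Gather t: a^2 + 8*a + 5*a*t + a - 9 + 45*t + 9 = a^2 + 9*a + t*(5*a + 45)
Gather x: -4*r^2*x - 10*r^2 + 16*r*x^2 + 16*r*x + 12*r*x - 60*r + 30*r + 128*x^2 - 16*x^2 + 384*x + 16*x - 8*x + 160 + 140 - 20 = -10*r^2 - 30*r + x^2*(16*r + 112) + x*(-4*r^2 + 28*r + 392) + 280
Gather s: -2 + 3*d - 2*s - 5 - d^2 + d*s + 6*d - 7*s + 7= -d^2 + 9*d + s*(d - 9)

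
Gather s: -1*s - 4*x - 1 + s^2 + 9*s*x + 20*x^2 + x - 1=s^2 + s*(9*x - 1) + 20*x^2 - 3*x - 2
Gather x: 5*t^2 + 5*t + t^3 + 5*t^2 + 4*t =t^3 + 10*t^2 + 9*t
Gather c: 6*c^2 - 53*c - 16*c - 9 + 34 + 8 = 6*c^2 - 69*c + 33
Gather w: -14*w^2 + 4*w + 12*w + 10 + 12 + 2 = -14*w^2 + 16*w + 24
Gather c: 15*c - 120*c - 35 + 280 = 245 - 105*c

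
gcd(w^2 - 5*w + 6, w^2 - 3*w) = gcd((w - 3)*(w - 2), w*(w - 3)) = w - 3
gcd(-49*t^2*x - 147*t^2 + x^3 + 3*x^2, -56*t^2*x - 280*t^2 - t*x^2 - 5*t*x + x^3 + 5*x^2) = 7*t + x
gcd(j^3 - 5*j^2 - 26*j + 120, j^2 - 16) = j - 4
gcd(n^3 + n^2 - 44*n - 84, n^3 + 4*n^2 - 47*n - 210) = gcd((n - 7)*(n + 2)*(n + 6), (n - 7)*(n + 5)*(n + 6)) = n^2 - n - 42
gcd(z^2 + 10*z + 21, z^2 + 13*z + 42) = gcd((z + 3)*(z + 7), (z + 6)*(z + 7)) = z + 7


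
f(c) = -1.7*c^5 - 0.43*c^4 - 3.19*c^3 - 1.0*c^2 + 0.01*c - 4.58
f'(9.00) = -57815.54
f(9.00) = -105615.53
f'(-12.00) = -174637.91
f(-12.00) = 419461.54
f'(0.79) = -11.70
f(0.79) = -7.46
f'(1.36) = -53.82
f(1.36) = -23.82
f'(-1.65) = -78.02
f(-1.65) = 24.61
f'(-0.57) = -2.54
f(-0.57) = -4.26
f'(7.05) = -22090.31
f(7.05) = -31841.25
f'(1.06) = -25.64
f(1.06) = -12.31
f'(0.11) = -0.33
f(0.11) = -4.60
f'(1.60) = -90.44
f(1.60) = -40.83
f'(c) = -8.5*c^4 - 1.72*c^3 - 9.57*c^2 - 2.0*c + 0.01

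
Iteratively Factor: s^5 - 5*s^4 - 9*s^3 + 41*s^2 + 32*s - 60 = (s + 2)*(s^4 - 7*s^3 + 5*s^2 + 31*s - 30) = (s + 2)^2*(s^3 - 9*s^2 + 23*s - 15) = (s - 3)*(s + 2)^2*(s^2 - 6*s + 5) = (s - 5)*(s - 3)*(s + 2)^2*(s - 1)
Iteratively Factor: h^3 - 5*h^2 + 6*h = (h - 3)*(h^2 - 2*h) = h*(h - 3)*(h - 2)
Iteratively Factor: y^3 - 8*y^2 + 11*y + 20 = (y + 1)*(y^2 - 9*y + 20) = (y - 4)*(y + 1)*(y - 5)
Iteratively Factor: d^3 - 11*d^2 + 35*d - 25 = (d - 5)*(d^2 - 6*d + 5) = (d - 5)*(d - 1)*(d - 5)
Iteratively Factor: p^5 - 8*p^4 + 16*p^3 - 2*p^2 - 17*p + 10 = (p - 5)*(p^4 - 3*p^3 + p^2 + 3*p - 2) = (p - 5)*(p - 1)*(p^3 - 2*p^2 - p + 2) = (p - 5)*(p - 1)^2*(p^2 - p - 2) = (p - 5)*(p - 2)*(p - 1)^2*(p + 1)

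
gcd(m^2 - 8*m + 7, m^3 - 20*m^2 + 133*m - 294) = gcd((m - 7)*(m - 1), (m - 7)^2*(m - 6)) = m - 7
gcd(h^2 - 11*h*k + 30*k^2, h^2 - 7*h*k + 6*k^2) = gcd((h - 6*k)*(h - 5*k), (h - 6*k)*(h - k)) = h - 6*k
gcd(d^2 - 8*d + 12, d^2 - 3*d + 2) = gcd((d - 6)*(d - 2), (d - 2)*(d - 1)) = d - 2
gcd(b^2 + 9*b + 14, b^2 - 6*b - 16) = b + 2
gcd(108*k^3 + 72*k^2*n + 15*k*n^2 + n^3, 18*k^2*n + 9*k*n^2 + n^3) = 18*k^2 + 9*k*n + n^2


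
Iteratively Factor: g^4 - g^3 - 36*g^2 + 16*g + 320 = (g + 4)*(g^3 - 5*g^2 - 16*g + 80) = (g - 4)*(g + 4)*(g^2 - g - 20) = (g - 5)*(g - 4)*(g + 4)*(g + 4)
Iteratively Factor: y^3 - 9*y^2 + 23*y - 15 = (y - 3)*(y^2 - 6*y + 5) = (y - 5)*(y - 3)*(y - 1)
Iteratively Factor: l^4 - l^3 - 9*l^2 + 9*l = (l - 3)*(l^3 + 2*l^2 - 3*l) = (l - 3)*(l + 3)*(l^2 - l) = l*(l - 3)*(l + 3)*(l - 1)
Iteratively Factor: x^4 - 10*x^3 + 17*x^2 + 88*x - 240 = (x - 5)*(x^3 - 5*x^2 - 8*x + 48) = (x - 5)*(x + 3)*(x^2 - 8*x + 16) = (x - 5)*(x - 4)*(x + 3)*(x - 4)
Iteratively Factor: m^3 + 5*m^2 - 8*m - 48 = (m - 3)*(m^2 + 8*m + 16) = (m - 3)*(m + 4)*(m + 4)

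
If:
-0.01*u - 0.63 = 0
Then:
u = -63.00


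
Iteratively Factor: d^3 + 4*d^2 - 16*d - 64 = (d + 4)*(d^2 - 16) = (d - 4)*(d + 4)*(d + 4)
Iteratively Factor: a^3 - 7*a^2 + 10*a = (a - 2)*(a^2 - 5*a) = (a - 5)*(a - 2)*(a)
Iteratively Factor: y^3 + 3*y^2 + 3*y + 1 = (y + 1)*(y^2 + 2*y + 1) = (y + 1)^2*(y + 1)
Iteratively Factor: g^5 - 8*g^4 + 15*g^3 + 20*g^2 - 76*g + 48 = (g - 2)*(g^4 - 6*g^3 + 3*g^2 + 26*g - 24) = (g - 3)*(g - 2)*(g^3 - 3*g^2 - 6*g + 8) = (g - 3)*(g - 2)*(g + 2)*(g^2 - 5*g + 4) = (g - 4)*(g - 3)*(g - 2)*(g + 2)*(g - 1)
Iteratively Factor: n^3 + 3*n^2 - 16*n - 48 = (n - 4)*(n^2 + 7*n + 12) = (n - 4)*(n + 4)*(n + 3)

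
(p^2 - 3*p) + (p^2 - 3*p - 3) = 2*p^2 - 6*p - 3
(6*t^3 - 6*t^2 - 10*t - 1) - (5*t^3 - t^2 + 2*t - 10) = t^3 - 5*t^2 - 12*t + 9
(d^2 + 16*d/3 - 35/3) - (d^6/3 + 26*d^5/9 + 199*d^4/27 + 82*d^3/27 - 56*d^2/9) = -d^6/3 - 26*d^5/9 - 199*d^4/27 - 82*d^3/27 + 65*d^2/9 + 16*d/3 - 35/3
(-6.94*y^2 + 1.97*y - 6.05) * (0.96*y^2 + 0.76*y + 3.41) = -6.6624*y^4 - 3.3832*y^3 - 27.9762*y^2 + 2.1197*y - 20.6305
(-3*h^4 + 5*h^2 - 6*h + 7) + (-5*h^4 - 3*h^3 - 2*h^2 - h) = -8*h^4 - 3*h^3 + 3*h^2 - 7*h + 7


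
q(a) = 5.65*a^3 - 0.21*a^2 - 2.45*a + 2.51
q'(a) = 16.95*a^2 - 0.42*a - 2.45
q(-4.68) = -569.77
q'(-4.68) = 370.76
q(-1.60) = -17.25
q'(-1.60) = 41.61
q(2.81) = 119.33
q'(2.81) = 130.21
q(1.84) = 32.49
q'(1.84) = 54.16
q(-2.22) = -54.90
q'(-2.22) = 82.02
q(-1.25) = -5.79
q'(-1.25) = 24.56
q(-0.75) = 1.85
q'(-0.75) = 7.40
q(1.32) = 11.90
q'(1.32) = 26.53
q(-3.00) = -144.58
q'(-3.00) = 151.36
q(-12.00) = -9761.53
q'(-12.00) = 2443.39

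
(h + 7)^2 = h^2 + 14*h + 49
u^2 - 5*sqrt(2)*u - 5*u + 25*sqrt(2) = (u - 5)*(u - 5*sqrt(2))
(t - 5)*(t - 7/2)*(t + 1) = t^3 - 15*t^2/2 + 9*t + 35/2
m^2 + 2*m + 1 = (m + 1)^2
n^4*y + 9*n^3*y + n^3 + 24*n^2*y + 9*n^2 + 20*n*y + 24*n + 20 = (n + 2)^2*(n + 5)*(n*y + 1)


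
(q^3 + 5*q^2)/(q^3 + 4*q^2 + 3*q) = q*(q + 5)/(q^2 + 4*q + 3)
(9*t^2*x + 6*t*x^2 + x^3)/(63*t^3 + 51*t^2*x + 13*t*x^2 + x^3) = x/(7*t + x)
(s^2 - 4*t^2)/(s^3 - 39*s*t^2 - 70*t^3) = (s - 2*t)/(s^2 - 2*s*t - 35*t^2)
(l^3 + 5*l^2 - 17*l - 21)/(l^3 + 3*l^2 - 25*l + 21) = (l + 1)/(l - 1)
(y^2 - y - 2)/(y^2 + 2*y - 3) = (y^2 - y - 2)/(y^2 + 2*y - 3)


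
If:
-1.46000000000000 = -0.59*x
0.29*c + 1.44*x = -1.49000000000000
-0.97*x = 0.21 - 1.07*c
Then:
No Solution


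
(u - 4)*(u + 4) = u^2 - 16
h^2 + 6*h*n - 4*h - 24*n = (h - 4)*(h + 6*n)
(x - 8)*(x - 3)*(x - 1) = x^3 - 12*x^2 + 35*x - 24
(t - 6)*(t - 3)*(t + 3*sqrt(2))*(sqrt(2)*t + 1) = sqrt(2)*t^4 - 9*sqrt(2)*t^3 + 7*t^3 - 63*t^2 + 21*sqrt(2)*t^2 - 27*sqrt(2)*t + 126*t + 54*sqrt(2)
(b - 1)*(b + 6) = b^2 + 5*b - 6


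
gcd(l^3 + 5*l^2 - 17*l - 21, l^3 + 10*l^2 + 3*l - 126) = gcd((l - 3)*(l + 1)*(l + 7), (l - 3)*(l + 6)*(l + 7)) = l^2 + 4*l - 21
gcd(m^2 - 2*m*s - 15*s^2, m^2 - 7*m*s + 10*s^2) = -m + 5*s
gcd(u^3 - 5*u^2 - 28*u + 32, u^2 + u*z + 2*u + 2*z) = 1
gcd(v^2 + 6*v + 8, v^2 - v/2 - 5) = v + 2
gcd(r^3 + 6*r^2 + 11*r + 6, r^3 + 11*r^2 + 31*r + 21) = r^2 + 4*r + 3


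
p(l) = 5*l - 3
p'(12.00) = 5.00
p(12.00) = 57.00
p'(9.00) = 5.00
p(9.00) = 42.00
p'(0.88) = 5.00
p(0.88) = 1.40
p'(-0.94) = 5.00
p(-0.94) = -7.70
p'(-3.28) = 5.00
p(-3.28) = -19.40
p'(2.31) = 5.00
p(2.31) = 8.55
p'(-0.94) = 5.00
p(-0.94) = -7.70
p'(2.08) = 5.00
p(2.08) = 7.40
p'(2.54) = 5.00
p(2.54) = 9.70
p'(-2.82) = 5.00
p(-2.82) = -17.10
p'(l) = 5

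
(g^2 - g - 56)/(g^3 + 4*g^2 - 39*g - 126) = (g - 8)/(g^2 - 3*g - 18)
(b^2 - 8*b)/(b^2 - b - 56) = b/(b + 7)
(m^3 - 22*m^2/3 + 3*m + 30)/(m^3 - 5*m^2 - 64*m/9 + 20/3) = 3*(m - 3)/(3*m - 2)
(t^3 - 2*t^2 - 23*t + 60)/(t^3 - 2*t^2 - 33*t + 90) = (t^2 + t - 20)/(t^2 + t - 30)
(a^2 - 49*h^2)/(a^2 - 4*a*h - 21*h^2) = (a + 7*h)/(a + 3*h)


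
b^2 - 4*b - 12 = (b - 6)*(b + 2)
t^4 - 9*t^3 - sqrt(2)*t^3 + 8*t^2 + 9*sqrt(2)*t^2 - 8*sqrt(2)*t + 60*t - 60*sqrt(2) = (t - 6)*(t - 5)*(t + 2)*(t - sqrt(2))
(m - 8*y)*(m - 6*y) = m^2 - 14*m*y + 48*y^2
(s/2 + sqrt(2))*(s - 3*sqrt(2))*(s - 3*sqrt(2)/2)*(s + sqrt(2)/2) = s^4/2 - sqrt(2)*s^3 - 23*s^2/4 + 27*sqrt(2)*s/4 + 9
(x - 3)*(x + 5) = x^2 + 2*x - 15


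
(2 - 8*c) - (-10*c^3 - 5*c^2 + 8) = 10*c^3 + 5*c^2 - 8*c - 6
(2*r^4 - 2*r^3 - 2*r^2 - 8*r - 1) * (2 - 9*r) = -18*r^5 + 22*r^4 + 14*r^3 + 68*r^2 - 7*r - 2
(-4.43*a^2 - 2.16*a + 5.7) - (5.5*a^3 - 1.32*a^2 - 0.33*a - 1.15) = -5.5*a^3 - 3.11*a^2 - 1.83*a + 6.85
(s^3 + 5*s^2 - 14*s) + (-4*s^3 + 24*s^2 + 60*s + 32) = -3*s^3 + 29*s^2 + 46*s + 32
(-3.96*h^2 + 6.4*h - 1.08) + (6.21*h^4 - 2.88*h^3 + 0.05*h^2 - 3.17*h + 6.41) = 6.21*h^4 - 2.88*h^3 - 3.91*h^2 + 3.23*h + 5.33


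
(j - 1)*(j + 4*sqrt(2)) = j^2 - j + 4*sqrt(2)*j - 4*sqrt(2)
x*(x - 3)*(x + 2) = x^3 - x^2 - 6*x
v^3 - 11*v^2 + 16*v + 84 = (v - 7)*(v - 6)*(v + 2)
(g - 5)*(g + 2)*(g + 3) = g^3 - 19*g - 30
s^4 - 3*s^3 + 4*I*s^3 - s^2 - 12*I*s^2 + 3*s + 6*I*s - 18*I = (s - 3)*(s - I)*(s + 2*I)*(s + 3*I)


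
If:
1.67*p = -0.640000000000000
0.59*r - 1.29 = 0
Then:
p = -0.38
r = 2.19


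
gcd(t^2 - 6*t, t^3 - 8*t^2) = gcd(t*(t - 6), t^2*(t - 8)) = t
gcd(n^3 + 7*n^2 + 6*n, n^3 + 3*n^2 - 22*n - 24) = n^2 + 7*n + 6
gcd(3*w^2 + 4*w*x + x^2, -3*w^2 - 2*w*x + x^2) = w + x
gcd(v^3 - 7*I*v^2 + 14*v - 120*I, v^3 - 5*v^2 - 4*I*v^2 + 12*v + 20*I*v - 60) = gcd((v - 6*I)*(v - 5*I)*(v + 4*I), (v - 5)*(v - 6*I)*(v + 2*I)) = v - 6*I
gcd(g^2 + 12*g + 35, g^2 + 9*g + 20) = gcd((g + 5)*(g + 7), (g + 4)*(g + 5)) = g + 5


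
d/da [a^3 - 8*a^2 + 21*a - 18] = 3*a^2 - 16*a + 21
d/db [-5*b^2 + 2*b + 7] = 2 - 10*b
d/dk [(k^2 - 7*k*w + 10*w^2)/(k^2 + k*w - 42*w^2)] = 4*w*(2*k^2 - 26*k*w + 71*w^2)/(k^4 + 2*k^3*w - 83*k^2*w^2 - 84*k*w^3 + 1764*w^4)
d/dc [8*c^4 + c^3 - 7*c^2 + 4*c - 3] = 32*c^3 + 3*c^2 - 14*c + 4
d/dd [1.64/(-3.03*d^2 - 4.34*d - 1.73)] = (9.9384*d + 7.1176)/(3.03*d^2 + 4.34*d + 1.73)^2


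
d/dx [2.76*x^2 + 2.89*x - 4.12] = 5.52*x + 2.89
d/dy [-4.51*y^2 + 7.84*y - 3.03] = 7.84 - 9.02*y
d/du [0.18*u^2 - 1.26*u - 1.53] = 0.36*u - 1.26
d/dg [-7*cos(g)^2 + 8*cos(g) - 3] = 2*(7*cos(g) - 4)*sin(g)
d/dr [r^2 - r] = 2*r - 1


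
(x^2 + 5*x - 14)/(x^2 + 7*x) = (x - 2)/x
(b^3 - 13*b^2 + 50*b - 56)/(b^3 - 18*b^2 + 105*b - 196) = (b - 2)/(b - 7)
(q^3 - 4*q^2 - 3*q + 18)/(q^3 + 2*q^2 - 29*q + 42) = (q^2 - q - 6)/(q^2 + 5*q - 14)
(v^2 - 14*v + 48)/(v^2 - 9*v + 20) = (v^2 - 14*v + 48)/(v^2 - 9*v + 20)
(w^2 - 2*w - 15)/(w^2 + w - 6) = (w - 5)/(w - 2)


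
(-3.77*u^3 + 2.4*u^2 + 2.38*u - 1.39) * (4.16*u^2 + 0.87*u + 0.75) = -15.6832*u^5 + 6.7041*u^4 + 9.1613*u^3 - 1.9118*u^2 + 0.5757*u - 1.0425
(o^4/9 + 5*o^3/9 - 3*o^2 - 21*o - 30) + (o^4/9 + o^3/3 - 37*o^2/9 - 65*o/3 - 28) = 2*o^4/9 + 8*o^3/9 - 64*o^2/9 - 128*o/3 - 58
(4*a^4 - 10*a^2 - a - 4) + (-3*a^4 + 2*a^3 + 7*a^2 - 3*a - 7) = a^4 + 2*a^3 - 3*a^2 - 4*a - 11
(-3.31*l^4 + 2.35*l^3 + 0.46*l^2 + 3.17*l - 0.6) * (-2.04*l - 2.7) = 6.7524*l^5 + 4.143*l^4 - 7.2834*l^3 - 7.7088*l^2 - 7.335*l + 1.62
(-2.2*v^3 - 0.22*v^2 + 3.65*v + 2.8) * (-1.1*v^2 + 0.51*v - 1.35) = 2.42*v^5 - 0.88*v^4 - 1.1572*v^3 - 0.9215*v^2 - 3.4995*v - 3.78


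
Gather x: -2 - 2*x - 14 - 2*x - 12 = -4*x - 28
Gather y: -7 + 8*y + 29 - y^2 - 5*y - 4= -y^2 + 3*y + 18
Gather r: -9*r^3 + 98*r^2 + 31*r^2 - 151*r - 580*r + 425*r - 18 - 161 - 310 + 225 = -9*r^3 + 129*r^2 - 306*r - 264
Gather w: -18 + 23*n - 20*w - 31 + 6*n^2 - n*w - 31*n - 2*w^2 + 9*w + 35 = 6*n^2 - 8*n - 2*w^2 + w*(-n - 11) - 14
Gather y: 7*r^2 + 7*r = 7*r^2 + 7*r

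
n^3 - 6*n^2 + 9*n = n*(n - 3)^2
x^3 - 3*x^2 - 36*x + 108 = (x - 6)*(x - 3)*(x + 6)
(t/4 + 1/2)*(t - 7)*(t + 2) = t^3/4 - 3*t^2/4 - 6*t - 7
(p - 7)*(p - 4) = p^2 - 11*p + 28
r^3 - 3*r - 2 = (r - 2)*(r + 1)^2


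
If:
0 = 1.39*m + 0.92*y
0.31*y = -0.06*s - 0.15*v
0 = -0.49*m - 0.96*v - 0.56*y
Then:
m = -0.661870503597122*y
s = -4.55290767386091*y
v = -0.245503597122302*y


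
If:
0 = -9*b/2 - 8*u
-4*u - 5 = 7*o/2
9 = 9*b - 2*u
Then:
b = 8/9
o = -6/7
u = -1/2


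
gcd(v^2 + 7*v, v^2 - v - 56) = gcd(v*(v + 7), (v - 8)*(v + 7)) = v + 7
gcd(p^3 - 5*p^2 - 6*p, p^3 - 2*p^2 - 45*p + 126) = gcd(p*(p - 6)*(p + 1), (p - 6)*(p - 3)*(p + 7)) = p - 6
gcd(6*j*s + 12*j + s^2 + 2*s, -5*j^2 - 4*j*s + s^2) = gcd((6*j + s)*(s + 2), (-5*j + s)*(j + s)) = 1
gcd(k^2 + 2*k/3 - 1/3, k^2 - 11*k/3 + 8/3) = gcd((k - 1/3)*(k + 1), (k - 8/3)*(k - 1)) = 1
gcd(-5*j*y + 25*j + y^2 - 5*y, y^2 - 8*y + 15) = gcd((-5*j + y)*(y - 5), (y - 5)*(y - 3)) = y - 5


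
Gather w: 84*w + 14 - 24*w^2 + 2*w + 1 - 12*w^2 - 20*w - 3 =-36*w^2 + 66*w + 12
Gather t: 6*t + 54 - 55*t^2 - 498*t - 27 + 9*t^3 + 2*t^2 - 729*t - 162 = 9*t^3 - 53*t^2 - 1221*t - 135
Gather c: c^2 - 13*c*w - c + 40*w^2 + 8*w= c^2 + c*(-13*w - 1) + 40*w^2 + 8*w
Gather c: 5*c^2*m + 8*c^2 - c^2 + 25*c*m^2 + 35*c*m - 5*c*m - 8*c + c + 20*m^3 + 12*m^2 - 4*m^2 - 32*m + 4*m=c^2*(5*m + 7) + c*(25*m^2 + 30*m - 7) + 20*m^3 + 8*m^2 - 28*m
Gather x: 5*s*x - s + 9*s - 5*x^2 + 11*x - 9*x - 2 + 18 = 8*s - 5*x^2 + x*(5*s + 2) + 16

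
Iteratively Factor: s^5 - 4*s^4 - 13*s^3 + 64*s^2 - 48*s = (s - 4)*(s^4 - 13*s^2 + 12*s) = (s - 4)*(s + 4)*(s^3 - 4*s^2 + 3*s) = s*(s - 4)*(s + 4)*(s^2 - 4*s + 3) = s*(s - 4)*(s - 1)*(s + 4)*(s - 3)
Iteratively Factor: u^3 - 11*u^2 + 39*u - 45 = (u - 5)*(u^2 - 6*u + 9) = (u - 5)*(u - 3)*(u - 3)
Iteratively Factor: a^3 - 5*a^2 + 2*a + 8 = (a + 1)*(a^2 - 6*a + 8) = (a - 4)*(a + 1)*(a - 2)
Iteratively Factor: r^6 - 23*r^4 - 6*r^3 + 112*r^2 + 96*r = (r - 4)*(r^5 + 4*r^4 - 7*r^3 - 34*r^2 - 24*r) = (r - 4)*(r + 1)*(r^4 + 3*r^3 - 10*r^2 - 24*r) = (r - 4)*(r - 3)*(r + 1)*(r^3 + 6*r^2 + 8*r) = r*(r - 4)*(r - 3)*(r + 1)*(r^2 + 6*r + 8) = r*(r - 4)*(r - 3)*(r + 1)*(r + 4)*(r + 2)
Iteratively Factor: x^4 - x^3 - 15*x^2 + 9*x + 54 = (x + 3)*(x^3 - 4*x^2 - 3*x + 18) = (x - 3)*(x + 3)*(x^2 - x - 6) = (x - 3)*(x + 2)*(x + 3)*(x - 3)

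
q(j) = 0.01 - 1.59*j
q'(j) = -1.59000000000000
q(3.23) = -5.13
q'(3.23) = -1.59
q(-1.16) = 1.85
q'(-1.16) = -1.59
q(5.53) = -8.78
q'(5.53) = -1.59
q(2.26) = -3.58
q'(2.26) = -1.59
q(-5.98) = 9.52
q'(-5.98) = -1.59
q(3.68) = -5.84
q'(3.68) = -1.59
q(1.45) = -2.30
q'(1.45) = -1.59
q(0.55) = -0.86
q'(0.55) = -1.59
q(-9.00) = 14.32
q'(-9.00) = -1.59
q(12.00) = -19.07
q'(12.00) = -1.59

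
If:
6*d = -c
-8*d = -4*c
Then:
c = 0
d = 0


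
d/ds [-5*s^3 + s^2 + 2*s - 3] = -15*s^2 + 2*s + 2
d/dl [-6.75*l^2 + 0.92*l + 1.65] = 0.92 - 13.5*l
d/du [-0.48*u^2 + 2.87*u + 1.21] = 2.87 - 0.96*u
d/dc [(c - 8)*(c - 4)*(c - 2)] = 3*c^2 - 28*c + 56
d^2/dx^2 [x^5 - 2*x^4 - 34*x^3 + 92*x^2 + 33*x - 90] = 20*x^3 - 24*x^2 - 204*x + 184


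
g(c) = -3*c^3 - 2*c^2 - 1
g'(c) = -9*c^2 - 4*c = c*(-9*c - 4)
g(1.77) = -23.90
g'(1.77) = -35.28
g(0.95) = -5.38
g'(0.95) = -11.92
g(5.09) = -448.43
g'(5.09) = -253.53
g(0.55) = -2.10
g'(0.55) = -4.92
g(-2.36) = 27.29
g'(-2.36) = -40.69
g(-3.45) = 98.39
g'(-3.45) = -93.32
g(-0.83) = -0.66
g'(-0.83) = -2.88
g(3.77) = -190.17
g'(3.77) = -143.00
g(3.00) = -100.00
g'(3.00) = -93.00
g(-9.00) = 2024.00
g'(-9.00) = -693.00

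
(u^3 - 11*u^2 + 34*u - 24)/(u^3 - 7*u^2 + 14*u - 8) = (u - 6)/(u - 2)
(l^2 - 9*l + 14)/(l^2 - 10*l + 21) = (l - 2)/(l - 3)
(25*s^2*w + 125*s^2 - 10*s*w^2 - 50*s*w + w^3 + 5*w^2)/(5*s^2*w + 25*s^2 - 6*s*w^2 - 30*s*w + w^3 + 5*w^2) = (5*s - w)/(s - w)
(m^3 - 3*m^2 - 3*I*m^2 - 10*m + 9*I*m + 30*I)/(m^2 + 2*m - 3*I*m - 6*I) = m - 5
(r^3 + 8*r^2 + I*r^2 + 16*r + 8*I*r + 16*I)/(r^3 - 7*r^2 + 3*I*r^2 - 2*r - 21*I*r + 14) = (r^2 + 8*r + 16)/(r^2 + r*(-7 + 2*I) - 14*I)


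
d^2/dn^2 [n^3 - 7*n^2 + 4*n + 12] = 6*n - 14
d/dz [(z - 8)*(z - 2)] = 2*z - 10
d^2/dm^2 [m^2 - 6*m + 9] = 2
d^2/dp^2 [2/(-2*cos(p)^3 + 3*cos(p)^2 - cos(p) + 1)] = 2*((-5*cos(p) + 12*cos(2*p) - 9*cos(3*p))*(2*cos(p)^3 - 3*cos(p)^2 + cos(p) - 1)/2 - 2*(6*cos(p)^2 - 6*cos(p) + 1)^2*sin(p)^2)/(2*cos(p)^3 - 3*cos(p)^2 + cos(p) - 1)^3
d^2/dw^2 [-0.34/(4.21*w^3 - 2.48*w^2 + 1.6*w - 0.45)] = ((8.5884*w - 1.6864)*(4.21*w^3 - 2.48*w^2 + 1.6*w - 0.45) - 0.34*(12.63*w^2 - 4.96*w + 1.6)*(25.26*w^2 - 9.92*w + 3.2))/(4.21*w^3 - 2.48*w^2 + 1.6*w - 0.45)^3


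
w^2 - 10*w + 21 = (w - 7)*(w - 3)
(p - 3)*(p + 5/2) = p^2 - p/2 - 15/2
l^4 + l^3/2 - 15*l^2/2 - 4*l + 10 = (l - 5/2)*(l - 1)*(l + 2)^2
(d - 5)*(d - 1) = d^2 - 6*d + 5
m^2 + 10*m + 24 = (m + 4)*(m + 6)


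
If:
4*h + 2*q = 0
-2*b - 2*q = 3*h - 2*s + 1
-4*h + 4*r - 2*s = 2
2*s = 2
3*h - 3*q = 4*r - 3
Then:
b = 3/5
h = 1/5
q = -2/5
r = 6/5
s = 1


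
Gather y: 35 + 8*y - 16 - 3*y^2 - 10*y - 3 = -3*y^2 - 2*y + 16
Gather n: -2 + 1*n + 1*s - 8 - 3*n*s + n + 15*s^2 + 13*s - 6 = n*(2 - 3*s) + 15*s^2 + 14*s - 16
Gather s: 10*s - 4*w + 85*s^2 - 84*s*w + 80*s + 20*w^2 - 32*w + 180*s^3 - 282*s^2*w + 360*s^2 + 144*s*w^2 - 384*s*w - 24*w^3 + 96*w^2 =180*s^3 + s^2*(445 - 282*w) + s*(144*w^2 - 468*w + 90) - 24*w^3 + 116*w^2 - 36*w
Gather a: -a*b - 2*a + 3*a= a*(1 - b)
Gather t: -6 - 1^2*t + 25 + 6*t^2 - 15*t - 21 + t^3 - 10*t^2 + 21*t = t^3 - 4*t^2 + 5*t - 2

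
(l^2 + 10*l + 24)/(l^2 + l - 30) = (l + 4)/(l - 5)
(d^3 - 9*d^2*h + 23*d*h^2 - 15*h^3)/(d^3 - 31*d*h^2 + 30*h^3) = (d - 3*h)/(d + 6*h)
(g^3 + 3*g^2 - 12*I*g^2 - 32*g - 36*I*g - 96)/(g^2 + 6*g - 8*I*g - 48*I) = (g^2 + g*(3 - 4*I) - 12*I)/(g + 6)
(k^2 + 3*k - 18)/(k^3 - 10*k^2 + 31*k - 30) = (k + 6)/(k^2 - 7*k + 10)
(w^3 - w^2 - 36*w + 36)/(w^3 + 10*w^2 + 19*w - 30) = (w - 6)/(w + 5)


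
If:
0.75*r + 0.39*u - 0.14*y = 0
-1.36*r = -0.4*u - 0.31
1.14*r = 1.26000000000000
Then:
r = 1.11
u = 2.98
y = 14.23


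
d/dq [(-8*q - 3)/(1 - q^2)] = 2*(4*q^2 - q*(8*q + 3) - 4)/(q^2 - 1)^2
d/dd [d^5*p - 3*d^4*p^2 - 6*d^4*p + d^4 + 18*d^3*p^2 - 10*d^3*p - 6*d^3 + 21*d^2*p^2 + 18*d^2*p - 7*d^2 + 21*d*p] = 5*d^4*p - 12*d^3*p^2 - 24*d^3*p + 4*d^3 + 54*d^2*p^2 - 30*d^2*p - 18*d^2 + 42*d*p^2 + 36*d*p - 14*d + 21*p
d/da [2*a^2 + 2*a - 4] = 4*a + 2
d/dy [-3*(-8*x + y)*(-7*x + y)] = 45*x - 6*y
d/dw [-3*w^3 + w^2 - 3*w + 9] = -9*w^2 + 2*w - 3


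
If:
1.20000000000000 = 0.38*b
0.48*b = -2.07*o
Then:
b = 3.16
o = -0.73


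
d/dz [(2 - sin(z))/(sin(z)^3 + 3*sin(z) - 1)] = (2*sin(z)^3 - 6*sin(z)^2 - 5)*cos(z)/(sin(z)^3 + 3*sin(z) - 1)^2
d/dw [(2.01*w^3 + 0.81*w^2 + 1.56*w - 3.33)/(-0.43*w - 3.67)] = (-1.7286*w^3 - 22.4784*w^2 - 5.9454*w - 7.1571)/(0.1849*w^2 + 3.1562*w + 13.4689)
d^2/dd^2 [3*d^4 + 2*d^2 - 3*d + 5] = 36*d^2 + 4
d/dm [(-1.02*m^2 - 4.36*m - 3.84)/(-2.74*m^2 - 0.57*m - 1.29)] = (-11.365*m^2 - 18.4116*m + 3.4356)/(7.5076*m^4 + 3.1236*m^3 + 7.3941*m^2 + 1.4706*m + 1.6641)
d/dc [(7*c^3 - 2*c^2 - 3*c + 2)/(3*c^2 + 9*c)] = (7*c^4 + 42*c^3 - 3*c^2 - 4*c - 6)/(3*c^2*(c^2 + 6*c + 9))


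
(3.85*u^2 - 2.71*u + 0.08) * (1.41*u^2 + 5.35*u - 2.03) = 5.4285*u^4 + 16.7764*u^3 - 22.2012*u^2 + 5.9293*u - 0.1624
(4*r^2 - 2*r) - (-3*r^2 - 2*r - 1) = 7*r^2 + 1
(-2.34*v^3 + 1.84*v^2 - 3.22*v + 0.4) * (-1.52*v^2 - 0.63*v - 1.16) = 3.5568*v^5 - 1.3226*v^4 + 6.4496*v^3 - 0.7138*v^2 + 3.4832*v - 0.464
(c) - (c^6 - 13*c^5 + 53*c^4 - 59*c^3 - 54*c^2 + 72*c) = -c^6 + 13*c^5 - 53*c^4 + 59*c^3 + 54*c^2 - 71*c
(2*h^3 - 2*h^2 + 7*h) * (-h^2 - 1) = -2*h^5 + 2*h^4 - 9*h^3 + 2*h^2 - 7*h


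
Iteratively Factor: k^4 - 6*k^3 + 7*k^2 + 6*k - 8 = (k - 4)*(k^3 - 2*k^2 - k + 2) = (k - 4)*(k + 1)*(k^2 - 3*k + 2) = (k - 4)*(k - 1)*(k + 1)*(k - 2)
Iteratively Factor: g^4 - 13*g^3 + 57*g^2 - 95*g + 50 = (g - 1)*(g^3 - 12*g^2 + 45*g - 50) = (g - 5)*(g - 1)*(g^2 - 7*g + 10) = (g - 5)^2*(g - 1)*(g - 2)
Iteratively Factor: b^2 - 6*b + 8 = (b - 2)*(b - 4)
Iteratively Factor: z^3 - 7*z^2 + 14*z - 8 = (z - 4)*(z^2 - 3*z + 2) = (z - 4)*(z - 1)*(z - 2)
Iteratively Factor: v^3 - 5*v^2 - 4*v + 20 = (v + 2)*(v^2 - 7*v + 10) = (v - 2)*(v + 2)*(v - 5)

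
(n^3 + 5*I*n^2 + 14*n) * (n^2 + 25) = n^5 + 5*I*n^4 + 39*n^3 + 125*I*n^2 + 350*n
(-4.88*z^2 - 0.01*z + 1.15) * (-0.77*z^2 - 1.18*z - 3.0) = 3.7576*z^4 + 5.7661*z^3 + 13.7663*z^2 - 1.327*z - 3.45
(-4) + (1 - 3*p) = -3*p - 3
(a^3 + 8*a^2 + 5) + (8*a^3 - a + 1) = 9*a^3 + 8*a^2 - a + 6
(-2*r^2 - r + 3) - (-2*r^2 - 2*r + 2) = r + 1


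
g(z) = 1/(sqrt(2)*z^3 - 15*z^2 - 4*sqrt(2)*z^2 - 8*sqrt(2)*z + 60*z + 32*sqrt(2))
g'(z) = (-3*sqrt(2)*z^2 + 8*sqrt(2)*z + 30*z - 60 + 8*sqrt(2))/(sqrt(2)*z^3 - 15*z^2 - 4*sqrt(2)*z^2 - 8*sqrt(2)*z + 60*z + 32*sqrt(2))^2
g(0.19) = 0.02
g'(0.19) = -0.01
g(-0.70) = 1.76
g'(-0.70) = -247.43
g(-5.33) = 0.00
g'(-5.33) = 0.00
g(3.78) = 0.10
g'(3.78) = 0.42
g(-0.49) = 0.06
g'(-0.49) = -0.26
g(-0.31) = 0.04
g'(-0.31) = -0.08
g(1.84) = 0.01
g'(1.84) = 0.00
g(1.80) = 0.01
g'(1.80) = 0.00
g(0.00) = 0.02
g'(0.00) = -0.02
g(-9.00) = 0.00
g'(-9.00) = 0.00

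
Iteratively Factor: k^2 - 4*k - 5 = (k - 5)*(k + 1)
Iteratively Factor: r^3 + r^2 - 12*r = (r - 3)*(r^2 + 4*r) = r*(r - 3)*(r + 4)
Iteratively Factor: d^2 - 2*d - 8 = (d + 2)*(d - 4)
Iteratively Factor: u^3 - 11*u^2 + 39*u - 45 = (u - 3)*(u^2 - 8*u + 15) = (u - 5)*(u - 3)*(u - 3)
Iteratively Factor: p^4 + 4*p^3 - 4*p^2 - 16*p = (p + 2)*(p^3 + 2*p^2 - 8*p) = p*(p + 2)*(p^2 + 2*p - 8) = p*(p - 2)*(p + 2)*(p + 4)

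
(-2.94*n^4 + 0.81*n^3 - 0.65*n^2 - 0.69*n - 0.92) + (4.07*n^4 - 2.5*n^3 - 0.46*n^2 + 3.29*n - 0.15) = 1.13*n^4 - 1.69*n^3 - 1.11*n^2 + 2.6*n - 1.07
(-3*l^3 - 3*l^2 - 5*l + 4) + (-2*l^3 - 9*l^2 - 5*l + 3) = -5*l^3 - 12*l^2 - 10*l + 7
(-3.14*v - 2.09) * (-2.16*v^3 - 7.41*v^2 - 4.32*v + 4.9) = 6.7824*v^4 + 27.7818*v^3 + 29.0517*v^2 - 6.3572*v - 10.241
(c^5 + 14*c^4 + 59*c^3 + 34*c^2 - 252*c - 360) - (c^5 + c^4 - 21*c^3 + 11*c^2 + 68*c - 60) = 13*c^4 + 80*c^3 + 23*c^2 - 320*c - 300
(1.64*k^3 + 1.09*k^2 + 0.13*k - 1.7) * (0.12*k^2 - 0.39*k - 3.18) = 0.1968*k^5 - 0.5088*k^4 - 5.6247*k^3 - 3.7209*k^2 + 0.2496*k + 5.406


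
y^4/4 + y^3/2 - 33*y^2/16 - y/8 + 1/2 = (y/4 + 1)*(y - 2)*(y - 1/2)*(y + 1/2)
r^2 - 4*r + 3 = (r - 3)*(r - 1)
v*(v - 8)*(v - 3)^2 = v^4 - 14*v^3 + 57*v^2 - 72*v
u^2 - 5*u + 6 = (u - 3)*(u - 2)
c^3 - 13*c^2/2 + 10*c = c*(c - 4)*(c - 5/2)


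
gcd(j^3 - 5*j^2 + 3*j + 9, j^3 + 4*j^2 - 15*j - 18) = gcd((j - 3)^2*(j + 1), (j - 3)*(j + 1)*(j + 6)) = j^2 - 2*j - 3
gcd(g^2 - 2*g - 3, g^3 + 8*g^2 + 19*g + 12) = g + 1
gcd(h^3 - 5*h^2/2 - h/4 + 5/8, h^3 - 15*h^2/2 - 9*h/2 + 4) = h - 1/2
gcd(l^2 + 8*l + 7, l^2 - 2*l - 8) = 1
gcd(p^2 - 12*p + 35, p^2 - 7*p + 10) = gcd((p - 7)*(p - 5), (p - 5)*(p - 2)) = p - 5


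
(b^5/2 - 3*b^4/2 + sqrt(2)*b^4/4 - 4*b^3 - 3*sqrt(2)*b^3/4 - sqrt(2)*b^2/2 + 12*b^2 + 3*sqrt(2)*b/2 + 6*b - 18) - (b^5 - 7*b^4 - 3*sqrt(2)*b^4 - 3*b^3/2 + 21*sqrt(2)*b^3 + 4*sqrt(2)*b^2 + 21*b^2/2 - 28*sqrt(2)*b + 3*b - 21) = -b^5/2 + 13*sqrt(2)*b^4/4 + 11*b^4/2 - 87*sqrt(2)*b^3/4 - 5*b^3/2 - 9*sqrt(2)*b^2/2 + 3*b^2/2 + 3*b + 59*sqrt(2)*b/2 + 3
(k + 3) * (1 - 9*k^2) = -9*k^3 - 27*k^2 + k + 3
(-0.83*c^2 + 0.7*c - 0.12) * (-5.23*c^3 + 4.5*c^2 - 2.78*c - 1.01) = 4.3409*c^5 - 7.396*c^4 + 6.085*c^3 - 1.6477*c^2 - 0.3734*c + 0.1212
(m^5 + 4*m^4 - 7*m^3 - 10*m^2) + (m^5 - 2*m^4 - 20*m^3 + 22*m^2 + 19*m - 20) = 2*m^5 + 2*m^4 - 27*m^3 + 12*m^2 + 19*m - 20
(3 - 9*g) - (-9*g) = 3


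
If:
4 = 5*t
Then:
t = 4/5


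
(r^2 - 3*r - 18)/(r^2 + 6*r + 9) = (r - 6)/(r + 3)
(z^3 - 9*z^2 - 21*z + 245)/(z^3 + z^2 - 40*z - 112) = (z^2 - 2*z - 35)/(z^2 + 8*z + 16)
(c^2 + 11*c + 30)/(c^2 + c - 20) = (c + 6)/(c - 4)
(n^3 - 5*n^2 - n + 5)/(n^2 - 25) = (n^2 - 1)/(n + 5)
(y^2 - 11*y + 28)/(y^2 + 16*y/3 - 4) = 3*(y^2 - 11*y + 28)/(3*y^2 + 16*y - 12)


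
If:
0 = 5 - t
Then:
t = 5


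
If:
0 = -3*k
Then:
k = 0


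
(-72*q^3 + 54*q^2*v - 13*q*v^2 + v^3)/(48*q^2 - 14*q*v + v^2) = (-12*q^2 + 7*q*v - v^2)/(8*q - v)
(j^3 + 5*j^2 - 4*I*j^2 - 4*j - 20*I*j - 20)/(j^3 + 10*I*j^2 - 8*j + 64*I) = (j^2 + j*(5 - 2*I) - 10*I)/(j^2 + 12*I*j - 32)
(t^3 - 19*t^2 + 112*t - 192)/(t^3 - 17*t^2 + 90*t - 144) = (t - 8)/(t - 6)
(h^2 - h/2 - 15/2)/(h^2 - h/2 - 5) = (-2*h^2 + h + 15)/(-2*h^2 + h + 10)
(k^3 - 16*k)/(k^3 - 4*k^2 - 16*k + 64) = k/(k - 4)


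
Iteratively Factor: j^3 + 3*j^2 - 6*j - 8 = (j + 4)*(j^2 - j - 2) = (j + 1)*(j + 4)*(j - 2)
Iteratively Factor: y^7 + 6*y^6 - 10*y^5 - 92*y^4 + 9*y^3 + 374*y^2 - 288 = (y + 3)*(y^6 + 3*y^5 - 19*y^4 - 35*y^3 + 114*y^2 + 32*y - 96) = (y - 3)*(y + 3)*(y^5 + 6*y^4 - y^3 - 38*y^2 + 32) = (y - 3)*(y + 3)*(y + 4)*(y^4 + 2*y^3 - 9*y^2 - 2*y + 8) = (y - 3)*(y - 2)*(y + 3)*(y + 4)*(y^3 + 4*y^2 - y - 4) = (y - 3)*(y - 2)*(y - 1)*(y + 3)*(y + 4)*(y^2 + 5*y + 4) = (y - 3)*(y - 2)*(y - 1)*(y + 1)*(y + 3)*(y + 4)*(y + 4)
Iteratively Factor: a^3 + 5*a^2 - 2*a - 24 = (a - 2)*(a^2 + 7*a + 12) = (a - 2)*(a + 3)*(a + 4)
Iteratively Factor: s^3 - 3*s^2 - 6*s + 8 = (s + 2)*(s^2 - 5*s + 4) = (s - 1)*(s + 2)*(s - 4)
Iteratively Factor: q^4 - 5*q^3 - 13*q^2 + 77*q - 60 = (q - 3)*(q^3 - 2*q^2 - 19*q + 20) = (q - 5)*(q - 3)*(q^2 + 3*q - 4) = (q - 5)*(q - 3)*(q + 4)*(q - 1)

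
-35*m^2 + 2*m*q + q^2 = (-5*m + q)*(7*m + q)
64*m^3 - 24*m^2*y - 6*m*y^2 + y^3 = (-8*m + y)*(-2*m + y)*(4*m + y)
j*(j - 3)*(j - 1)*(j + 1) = j^4 - 3*j^3 - j^2 + 3*j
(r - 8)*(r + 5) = r^2 - 3*r - 40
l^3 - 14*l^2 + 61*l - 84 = (l - 7)*(l - 4)*(l - 3)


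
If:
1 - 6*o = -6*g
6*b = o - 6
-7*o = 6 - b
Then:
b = -48/41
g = -293/246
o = -42/41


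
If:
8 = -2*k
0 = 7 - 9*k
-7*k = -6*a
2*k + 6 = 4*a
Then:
No Solution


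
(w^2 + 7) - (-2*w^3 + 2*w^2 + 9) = 2*w^3 - w^2 - 2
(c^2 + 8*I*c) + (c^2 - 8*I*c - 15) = 2*c^2 - 15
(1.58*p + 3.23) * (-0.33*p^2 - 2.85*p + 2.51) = -0.5214*p^3 - 5.5689*p^2 - 5.2397*p + 8.1073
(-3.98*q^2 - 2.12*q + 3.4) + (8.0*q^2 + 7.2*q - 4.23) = 4.02*q^2 + 5.08*q - 0.830000000000001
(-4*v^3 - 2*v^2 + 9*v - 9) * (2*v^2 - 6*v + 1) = -8*v^5 + 20*v^4 + 26*v^3 - 74*v^2 + 63*v - 9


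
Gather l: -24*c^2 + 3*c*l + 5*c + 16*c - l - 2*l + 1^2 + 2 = -24*c^2 + 21*c + l*(3*c - 3) + 3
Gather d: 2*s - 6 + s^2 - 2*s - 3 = s^2 - 9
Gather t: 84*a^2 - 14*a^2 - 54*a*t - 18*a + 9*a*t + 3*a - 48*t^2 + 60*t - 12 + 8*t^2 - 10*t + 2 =70*a^2 - 15*a - 40*t^2 + t*(50 - 45*a) - 10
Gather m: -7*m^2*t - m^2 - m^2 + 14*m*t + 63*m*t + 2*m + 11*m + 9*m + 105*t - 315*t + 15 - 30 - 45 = m^2*(-7*t - 2) + m*(77*t + 22) - 210*t - 60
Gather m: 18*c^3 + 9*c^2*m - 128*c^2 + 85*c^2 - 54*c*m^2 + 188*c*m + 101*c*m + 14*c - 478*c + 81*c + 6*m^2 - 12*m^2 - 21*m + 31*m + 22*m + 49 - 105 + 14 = 18*c^3 - 43*c^2 - 383*c + m^2*(-54*c - 6) + m*(9*c^2 + 289*c + 32) - 42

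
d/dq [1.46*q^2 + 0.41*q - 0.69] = 2.92*q + 0.41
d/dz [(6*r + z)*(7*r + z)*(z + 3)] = 42*r^2 + 26*r*z + 39*r + 3*z^2 + 6*z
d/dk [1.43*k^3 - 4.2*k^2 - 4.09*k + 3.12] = 4.29*k^2 - 8.4*k - 4.09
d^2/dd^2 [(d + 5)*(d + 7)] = 2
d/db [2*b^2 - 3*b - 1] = 4*b - 3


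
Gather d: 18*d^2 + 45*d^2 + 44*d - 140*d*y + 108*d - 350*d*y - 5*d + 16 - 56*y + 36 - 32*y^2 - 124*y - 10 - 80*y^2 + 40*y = 63*d^2 + d*(147 - 490*y) - 112*y^2 - 140*y + 42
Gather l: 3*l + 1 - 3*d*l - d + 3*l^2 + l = -d + 3*l^2 + l*(4 - 3*d) + 1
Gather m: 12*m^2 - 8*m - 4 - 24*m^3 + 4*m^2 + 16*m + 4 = -24*m^3 + 16*m^2 + 8*m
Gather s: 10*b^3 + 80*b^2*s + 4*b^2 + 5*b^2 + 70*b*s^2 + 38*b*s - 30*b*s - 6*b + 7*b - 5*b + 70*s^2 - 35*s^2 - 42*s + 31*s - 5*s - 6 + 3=10*b^3 + 9*b^2 - 4*b + s^2*(70*b + 35) + s*(80*b^2 + 8*b - 16) - 3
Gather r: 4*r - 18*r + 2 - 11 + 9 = -14*r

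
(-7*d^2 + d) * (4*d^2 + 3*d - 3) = -28*d^4 - 17*d^3 + 24*d^2 - 3*d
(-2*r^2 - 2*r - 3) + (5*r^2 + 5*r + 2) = 3*r^2 + 3*r - 1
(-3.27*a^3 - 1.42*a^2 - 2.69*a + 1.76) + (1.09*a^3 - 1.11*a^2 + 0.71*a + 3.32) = -2.18*a^3 - 2.53*a^2 - 1.98*a + 5.08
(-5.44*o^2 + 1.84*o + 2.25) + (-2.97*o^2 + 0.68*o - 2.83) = -8.41*o^2 + 2.52*o - 0.58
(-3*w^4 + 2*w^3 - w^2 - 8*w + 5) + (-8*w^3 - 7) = -3*w^4 - 6*w^3 - w^2 - 8*w - 2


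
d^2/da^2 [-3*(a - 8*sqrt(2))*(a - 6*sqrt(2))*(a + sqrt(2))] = -18*a + 78*sqrt(2)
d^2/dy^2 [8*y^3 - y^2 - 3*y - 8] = 48*y - 2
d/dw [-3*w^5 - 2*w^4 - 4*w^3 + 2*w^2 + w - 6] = -15*w^4 - 8*w^3 - 12*w^2 + 4*w + 1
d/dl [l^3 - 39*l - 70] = 3*l^2 - 39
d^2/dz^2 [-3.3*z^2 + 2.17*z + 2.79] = -6.60000000000000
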